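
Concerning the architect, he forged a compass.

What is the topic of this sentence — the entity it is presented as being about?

the architect

The construction explicitly marks "the architect" as what the sentence is about — the topic.
The remainder of the clause is the comment (what is said about the topic).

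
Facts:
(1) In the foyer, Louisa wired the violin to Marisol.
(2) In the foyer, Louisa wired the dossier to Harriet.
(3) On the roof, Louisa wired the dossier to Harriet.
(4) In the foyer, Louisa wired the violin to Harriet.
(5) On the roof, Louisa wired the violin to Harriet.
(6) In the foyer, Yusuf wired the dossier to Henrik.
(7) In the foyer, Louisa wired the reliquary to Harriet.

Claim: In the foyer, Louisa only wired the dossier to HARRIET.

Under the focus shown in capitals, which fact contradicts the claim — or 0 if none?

Focus (in capitals) is "Harriet" — the recipient. "Only" excludes alternative recipients while holding fixed agent = Louisa, thing = the dossier, setting = in the foyer.
No fact matches agent = Louisa, thing = the dossier, setting = in the foyer with a different recipient — every other fact differs on at least one backgrounded slot. So no fact refutes it.

0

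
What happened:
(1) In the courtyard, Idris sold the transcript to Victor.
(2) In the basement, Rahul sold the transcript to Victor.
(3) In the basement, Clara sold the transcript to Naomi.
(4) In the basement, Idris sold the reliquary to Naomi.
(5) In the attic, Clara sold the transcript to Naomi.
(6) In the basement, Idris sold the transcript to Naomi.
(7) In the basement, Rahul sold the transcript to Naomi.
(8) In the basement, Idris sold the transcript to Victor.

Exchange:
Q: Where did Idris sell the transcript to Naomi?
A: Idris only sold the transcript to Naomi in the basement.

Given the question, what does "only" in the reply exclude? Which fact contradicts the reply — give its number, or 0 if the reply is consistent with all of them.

0

Answering "Where did ...?" puts focus on the setting — here, "in the basement".
So "only" ranges over settings; the rest (agent = Idris, thing = the transcript, recipient = Naomi) is presupposed.
No listed fact shares that background with another setting. Nothing contradicts the reply.
(Fact (4) would refute a reading with focus on the thing — but that is not what the question asks.)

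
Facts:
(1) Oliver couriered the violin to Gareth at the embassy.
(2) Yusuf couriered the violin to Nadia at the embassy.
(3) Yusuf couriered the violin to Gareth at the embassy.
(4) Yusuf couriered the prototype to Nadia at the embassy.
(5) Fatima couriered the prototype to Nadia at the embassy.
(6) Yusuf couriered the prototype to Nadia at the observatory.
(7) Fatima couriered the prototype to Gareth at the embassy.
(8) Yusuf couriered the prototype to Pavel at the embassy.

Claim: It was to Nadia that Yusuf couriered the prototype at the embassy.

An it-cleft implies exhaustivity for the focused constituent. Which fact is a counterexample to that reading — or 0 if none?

8

Focus of the cleft: "Nadia" (the recipient). Presupposed background: agent = Yusuf, thing = the prototype, setting = at the embassy.
The exhaustive reading says no other recipient fits that background.
But fact (8) also has agent = Yusuf, thing = the prototype, setting = at the embassy, with recipient = Pavel — so the exhaustive reading fails.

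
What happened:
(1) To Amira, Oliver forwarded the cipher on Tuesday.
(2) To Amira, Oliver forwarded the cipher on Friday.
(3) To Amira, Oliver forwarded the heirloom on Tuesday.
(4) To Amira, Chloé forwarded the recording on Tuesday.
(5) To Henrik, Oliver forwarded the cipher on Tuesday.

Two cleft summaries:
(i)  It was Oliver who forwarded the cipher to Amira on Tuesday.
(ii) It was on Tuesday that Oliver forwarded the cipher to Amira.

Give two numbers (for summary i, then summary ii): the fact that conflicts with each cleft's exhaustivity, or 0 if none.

0, 2

Summary (i) focuses "Oliver" (the agent); background same thing, recipient, setting (the cipher / Amira / on Tuesday). No fact matches that background with a different agent, so 0.
Summary (ii) focuses "on Tuesday" (the setting); background same agent, thing, recipient (Oliver / the cipher / Amira). Fact (2) matches that background with setting = on Friday — refutes (ii).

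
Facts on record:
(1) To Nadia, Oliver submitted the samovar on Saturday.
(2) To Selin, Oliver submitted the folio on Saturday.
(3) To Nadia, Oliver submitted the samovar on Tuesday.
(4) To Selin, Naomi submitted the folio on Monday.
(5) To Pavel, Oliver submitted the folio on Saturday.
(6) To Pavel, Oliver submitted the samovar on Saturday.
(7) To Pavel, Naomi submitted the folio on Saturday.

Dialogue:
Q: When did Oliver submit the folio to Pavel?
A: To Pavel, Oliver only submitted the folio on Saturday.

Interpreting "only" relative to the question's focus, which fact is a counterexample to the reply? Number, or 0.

Answering "When did ...?" puts focus on the setting — here, "on Saturday".
"Only" then excludes alternative settings while the background — same agent, thing, recipient (Oliver / the folio / Pavel) — is held fixed.
No fact keeps same agent, thing, recipient (Oliver / the folio / Pavel) while changing the setting; every other fact differs on something backgrounded. The reply stands.
(Fact (6) would refute a reading with focus on the thing — but that is not what the question asks.)

0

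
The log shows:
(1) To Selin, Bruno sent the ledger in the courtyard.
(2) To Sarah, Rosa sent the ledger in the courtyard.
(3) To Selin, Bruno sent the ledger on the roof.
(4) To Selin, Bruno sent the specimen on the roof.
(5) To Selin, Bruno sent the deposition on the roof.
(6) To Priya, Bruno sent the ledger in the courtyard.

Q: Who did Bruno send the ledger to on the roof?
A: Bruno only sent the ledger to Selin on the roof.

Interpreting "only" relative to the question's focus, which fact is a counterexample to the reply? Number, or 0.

0

Answering "Who did ... to ...?" puts focus on the recipient — here, "Selin".
"Only" then excludes alternative recipients while the background — Bruno as agent and the ledger as thing and on the roof as setting — is held fixed.
No listed fact shares that background with another recipient. Nothing contradicts the reply.
(Fact (1) would refute a reading with focus on the setting — but that is not what the question asks.)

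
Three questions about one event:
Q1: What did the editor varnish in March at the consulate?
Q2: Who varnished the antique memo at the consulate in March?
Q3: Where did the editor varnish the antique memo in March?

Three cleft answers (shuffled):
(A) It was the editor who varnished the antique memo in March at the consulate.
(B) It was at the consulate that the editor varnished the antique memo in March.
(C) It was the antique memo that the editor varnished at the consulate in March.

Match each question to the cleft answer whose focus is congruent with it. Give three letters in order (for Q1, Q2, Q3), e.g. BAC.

CAB

Q1 asks about the direct object; cleft (C) focuses "the antique memo", which is the direct object — so Q1 → C.
Q2 asks about the subject (agent); cleft (A) focuses "the editor", which is the subject (agent) — so Q2 → A.
Q3 asks about the location; cleft (B) focuses "at the consulate", which is the location — so Q3 → B.
Mapping: Q1→C, Q2→A, Q3→B.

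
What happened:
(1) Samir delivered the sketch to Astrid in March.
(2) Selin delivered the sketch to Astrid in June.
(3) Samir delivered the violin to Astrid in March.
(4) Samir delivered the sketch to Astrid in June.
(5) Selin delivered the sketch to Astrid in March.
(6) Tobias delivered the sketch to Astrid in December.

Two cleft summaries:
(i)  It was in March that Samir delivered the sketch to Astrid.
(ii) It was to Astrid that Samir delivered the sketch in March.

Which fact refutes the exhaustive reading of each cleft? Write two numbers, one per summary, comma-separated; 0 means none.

Summary (i) focuses "in March" (the setting); background same agent, thing, recipient (Samir / the sketch / Astrid). Fact (4) matches that background with setting = in June — refutes (i).
Summary (ii) focuses "Astrid" (the recipient); background same agent, thing, setting (Samir / the sketch / in March). No fact matches that background with a different recipient, so 0.

4, 0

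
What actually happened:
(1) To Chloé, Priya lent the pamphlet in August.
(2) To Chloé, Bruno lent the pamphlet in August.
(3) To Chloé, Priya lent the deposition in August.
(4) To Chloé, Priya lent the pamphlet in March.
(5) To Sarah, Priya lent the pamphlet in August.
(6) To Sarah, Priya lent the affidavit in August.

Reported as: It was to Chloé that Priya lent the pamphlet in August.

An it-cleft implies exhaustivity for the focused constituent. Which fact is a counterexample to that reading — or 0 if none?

The cleft puts "Chloé" in focus and presupposes the open proposition with agent = Priya, thing = the pamphlet, setting = in August.
Exhaustivity: Chloé is the only recipient satisfying that background.
Fact (5) shares the background but with recipient = Sarah; exhaustivity is violated.

5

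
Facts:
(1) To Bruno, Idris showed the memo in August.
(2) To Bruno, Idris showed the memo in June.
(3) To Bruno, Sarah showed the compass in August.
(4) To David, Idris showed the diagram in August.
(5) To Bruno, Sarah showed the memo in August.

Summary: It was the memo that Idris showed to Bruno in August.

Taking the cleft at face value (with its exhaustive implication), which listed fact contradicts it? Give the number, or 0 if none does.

The cleft puts "the memo" in focus and presupposes the open proposition with same agent, recipient, setting (Idris / Bruno / in August).
The exhaustive reading says no other thing fits that background.
No listed fact matches the background with a different thing. Exhaustivity holds.

0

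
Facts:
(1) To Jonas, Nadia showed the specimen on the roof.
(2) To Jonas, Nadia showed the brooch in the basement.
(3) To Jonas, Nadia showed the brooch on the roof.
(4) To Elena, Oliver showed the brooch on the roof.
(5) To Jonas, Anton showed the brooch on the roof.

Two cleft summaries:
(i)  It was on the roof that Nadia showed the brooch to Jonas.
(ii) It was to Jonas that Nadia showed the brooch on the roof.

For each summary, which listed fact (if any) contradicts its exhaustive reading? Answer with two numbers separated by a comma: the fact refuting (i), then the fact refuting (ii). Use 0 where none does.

2, 0

(i): focus "on the roof". Looking for Nadia as agent and the brooch as thing and Jonas as recipient with some other setting — fact (2) has in the basement there. Refuted.
(ii): focus "Jonas". No fact shares Nadia as agent and the brooch as thing and on the roof as setting with a different recipient. 0.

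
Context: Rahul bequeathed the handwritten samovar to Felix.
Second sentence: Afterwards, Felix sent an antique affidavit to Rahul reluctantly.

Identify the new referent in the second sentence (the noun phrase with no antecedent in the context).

an antique affidavit

"Felix" and "Rahul" in the second sentence are given — already mentioned in the context.
"an antique affidavit" has no antecedent in the context; it is discourse-new (the indefinite article also signals a new referent).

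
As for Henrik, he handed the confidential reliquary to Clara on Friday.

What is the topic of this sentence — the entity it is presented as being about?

The construction explicitly marks "Henrik" as what the sentence is about — the topic.
The remainder of the clause is the comment (what is said about the topic).

Henrik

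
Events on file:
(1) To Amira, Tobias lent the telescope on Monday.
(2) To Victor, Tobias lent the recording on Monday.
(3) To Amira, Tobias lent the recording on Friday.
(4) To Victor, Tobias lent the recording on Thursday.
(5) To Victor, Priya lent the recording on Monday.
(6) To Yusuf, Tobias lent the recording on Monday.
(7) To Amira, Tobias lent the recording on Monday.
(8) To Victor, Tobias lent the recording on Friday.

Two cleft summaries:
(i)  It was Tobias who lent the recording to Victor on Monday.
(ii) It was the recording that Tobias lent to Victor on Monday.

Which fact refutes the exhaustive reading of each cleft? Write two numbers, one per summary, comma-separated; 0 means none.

5, 0

(i): focus "Tobias". Looking for thing = the recording, recipient = Victor, setting = on Monday with some other agent — fact (5) has Priya there. Refuted.
(ii): focus "the recording". No fact shares agent = Tobias, recipient = Victor, setting = on Monday with a different thing. 0.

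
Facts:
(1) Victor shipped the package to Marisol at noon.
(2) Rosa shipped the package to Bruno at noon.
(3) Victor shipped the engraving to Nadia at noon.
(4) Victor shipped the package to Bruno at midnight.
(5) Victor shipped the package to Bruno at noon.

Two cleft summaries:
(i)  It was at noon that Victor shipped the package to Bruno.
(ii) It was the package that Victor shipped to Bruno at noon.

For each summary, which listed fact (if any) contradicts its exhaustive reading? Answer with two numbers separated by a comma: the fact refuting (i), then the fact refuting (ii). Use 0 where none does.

(i): focus "at noon". Looking for Victor as agent and the package as thing and Bruno as recipient with some other setting — fact (4) has at midnight there. Refuted.
(ii): focus "the package". No fact shares Victor as agent and Bruno as recipient and at noon as setting with a different thing. 0.

4, 0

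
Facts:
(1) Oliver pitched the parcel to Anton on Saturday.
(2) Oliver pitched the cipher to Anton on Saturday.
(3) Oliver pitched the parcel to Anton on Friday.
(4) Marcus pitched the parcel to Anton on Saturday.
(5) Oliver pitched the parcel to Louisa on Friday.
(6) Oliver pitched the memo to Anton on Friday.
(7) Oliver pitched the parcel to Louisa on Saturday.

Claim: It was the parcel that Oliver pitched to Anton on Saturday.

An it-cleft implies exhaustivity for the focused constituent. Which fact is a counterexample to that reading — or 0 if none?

Focus of the cleft: "the parcel" (the thing). Presupposed background: Oliver as agent and Anton as recipient and on Saturday as setting.
The exhaustive reading says no other thing fits that background.
Fact (2) shares the background but with thing = the cipher; exhaustivity is violated.

2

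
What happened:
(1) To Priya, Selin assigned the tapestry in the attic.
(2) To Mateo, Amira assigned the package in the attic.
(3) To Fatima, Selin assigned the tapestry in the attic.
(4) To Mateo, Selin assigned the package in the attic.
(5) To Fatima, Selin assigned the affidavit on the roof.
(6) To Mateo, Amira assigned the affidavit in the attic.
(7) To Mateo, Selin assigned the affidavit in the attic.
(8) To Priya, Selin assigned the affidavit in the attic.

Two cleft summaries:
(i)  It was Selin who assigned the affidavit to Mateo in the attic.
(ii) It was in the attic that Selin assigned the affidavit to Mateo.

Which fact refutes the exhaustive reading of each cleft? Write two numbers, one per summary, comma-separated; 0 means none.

6, 0

(i): focus "Selin". Looking for the affidavit as thing and Mateo as recipient and in the attic as setting with some other agent — fact (6) has Amira there. Refuted.
(ii): focus "in the attic". No fact shares Selin as agent and the affidavit as thing and Mateo as recipient with a different setting. 0.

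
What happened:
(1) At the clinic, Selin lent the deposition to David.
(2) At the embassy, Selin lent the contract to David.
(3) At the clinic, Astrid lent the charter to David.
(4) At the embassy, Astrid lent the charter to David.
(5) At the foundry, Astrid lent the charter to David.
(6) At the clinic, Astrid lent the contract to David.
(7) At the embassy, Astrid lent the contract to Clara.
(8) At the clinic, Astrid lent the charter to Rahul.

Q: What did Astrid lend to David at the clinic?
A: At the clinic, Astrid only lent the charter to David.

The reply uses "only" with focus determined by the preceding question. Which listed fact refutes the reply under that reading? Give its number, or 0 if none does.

6

Answering "What did ...?" puts focus on the thing — here, "the charter".
So "only" ranges over things; the rest (same agent, recipient, setting (Astrid / David / at the clinic)) is presupposed.
Fact (6) shares the background with a different thing (the contract) — counterexample.
(Fact (4) would refute a reading with focus on the setting — but that is not what the question asks.)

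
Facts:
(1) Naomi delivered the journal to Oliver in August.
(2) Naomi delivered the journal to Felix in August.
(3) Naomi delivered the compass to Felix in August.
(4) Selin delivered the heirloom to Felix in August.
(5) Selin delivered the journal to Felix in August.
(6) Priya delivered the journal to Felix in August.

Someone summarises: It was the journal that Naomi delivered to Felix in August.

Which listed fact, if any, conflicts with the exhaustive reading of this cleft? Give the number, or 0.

3

The cleft puts "the journal" in focus and presupposes the open proposition with Naomi as agent and Felix as recipient and in August as setting.
The exhaustive reading says no other thing fits that background.
But fact (3) also has Naomi as agent and Felix as recipient and in August as setting, with thing = the compass — so the exhaustive reading fails.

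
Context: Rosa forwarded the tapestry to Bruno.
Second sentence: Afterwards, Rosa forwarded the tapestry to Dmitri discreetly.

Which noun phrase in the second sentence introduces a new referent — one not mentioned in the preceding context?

Dmitri

"Rosa" and "the tapestry" in the second sentence are given — already mentioned in the context.
"Dmitri" has no antecedent in the context; it is discourse-new.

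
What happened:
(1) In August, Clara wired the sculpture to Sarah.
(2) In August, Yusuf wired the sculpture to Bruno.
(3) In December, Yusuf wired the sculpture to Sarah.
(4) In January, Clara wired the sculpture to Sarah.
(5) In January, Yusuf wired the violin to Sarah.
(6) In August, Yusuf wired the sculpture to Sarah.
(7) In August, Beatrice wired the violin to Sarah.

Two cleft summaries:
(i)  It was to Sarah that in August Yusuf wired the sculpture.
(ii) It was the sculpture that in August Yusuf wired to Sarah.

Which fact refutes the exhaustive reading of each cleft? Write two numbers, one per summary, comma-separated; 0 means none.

2, 0

(i): focus "Sarah". Looking for Yusuf as agent and the sculpture as thing and in August as setting with some other recipient — fact (2) has Bruno there. Refuted.
(ii): focus "the sculpture". No fact shares Yusuf as agent and Sarah as recipient and in August as setting with a different thing. 0.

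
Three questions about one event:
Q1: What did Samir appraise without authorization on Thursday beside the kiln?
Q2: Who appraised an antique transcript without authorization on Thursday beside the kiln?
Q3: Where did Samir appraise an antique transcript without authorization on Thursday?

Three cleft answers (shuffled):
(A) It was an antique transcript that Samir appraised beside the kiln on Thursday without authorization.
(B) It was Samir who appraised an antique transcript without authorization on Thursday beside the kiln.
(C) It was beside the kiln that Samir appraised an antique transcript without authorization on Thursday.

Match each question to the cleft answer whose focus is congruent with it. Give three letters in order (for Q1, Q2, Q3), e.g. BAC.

Q1 asks about the direct object; cleft (A) focuses "an antique transcript", which is the direct object — so Q1 → A.
Q2 asks about the subject (agent); cleft (B) focuses "Samir", which is the subject (agent) — so Q2 → B.
Q3 asks about the location; cleft (C) focuses "beside the kiln", which is the location — so Q3 → C.
Mapping: Q1→A, Q2→B, Q3→C.

ABC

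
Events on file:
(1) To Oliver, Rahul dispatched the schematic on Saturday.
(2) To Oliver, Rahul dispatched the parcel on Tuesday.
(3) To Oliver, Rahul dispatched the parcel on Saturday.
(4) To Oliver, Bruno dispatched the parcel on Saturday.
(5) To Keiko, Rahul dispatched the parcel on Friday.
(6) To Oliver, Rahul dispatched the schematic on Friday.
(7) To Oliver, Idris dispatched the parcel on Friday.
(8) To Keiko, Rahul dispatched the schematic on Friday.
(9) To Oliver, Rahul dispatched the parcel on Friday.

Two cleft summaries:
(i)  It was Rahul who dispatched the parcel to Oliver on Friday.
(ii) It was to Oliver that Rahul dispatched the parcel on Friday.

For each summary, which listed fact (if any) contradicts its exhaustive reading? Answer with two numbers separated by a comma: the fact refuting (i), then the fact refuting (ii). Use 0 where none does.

7, 5

Summary (i) focuses "Rahul" (the agent); background the parcel as thing and Oliver as recipient and on Friday as setting. Fact (7) matches that background with agent = Idris — refutes (i).
Summary (ii) focuses "Oliver" (the recipient); background Rahul as agent and the parcel as thing and on Friday as setting. Fact (5) matches that background with recipient = Keiko — refutes (ii).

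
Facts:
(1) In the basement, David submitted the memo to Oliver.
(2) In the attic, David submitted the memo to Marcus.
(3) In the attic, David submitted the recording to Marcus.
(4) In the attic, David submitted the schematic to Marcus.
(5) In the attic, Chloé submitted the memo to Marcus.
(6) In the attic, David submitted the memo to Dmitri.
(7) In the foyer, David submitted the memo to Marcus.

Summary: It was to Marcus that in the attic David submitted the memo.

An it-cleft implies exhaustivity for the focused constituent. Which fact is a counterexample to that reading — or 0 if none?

Focus of the cleft: "Marcus" (the recipient). Presupposed background: agent = David, thing = the memo, setting = in the attic.
The exhaustive reading says no other recipient fits that background.
Fact (6) shares the background but with recipient = Dmitri; exhaustivity is violated.

6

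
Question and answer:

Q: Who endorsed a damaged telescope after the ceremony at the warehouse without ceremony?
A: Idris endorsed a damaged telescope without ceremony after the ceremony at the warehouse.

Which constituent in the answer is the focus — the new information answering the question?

The wh-word "who" asks about the subject (agent).
In the answer, "a damaged telescope", "after the ceremony", "at the warehouse" and "without ceremony" are given — repeated from the question.
The constituent filling the subject (agent) gap is "Idris"; that is the focus and would carry nuclear stress.

Idris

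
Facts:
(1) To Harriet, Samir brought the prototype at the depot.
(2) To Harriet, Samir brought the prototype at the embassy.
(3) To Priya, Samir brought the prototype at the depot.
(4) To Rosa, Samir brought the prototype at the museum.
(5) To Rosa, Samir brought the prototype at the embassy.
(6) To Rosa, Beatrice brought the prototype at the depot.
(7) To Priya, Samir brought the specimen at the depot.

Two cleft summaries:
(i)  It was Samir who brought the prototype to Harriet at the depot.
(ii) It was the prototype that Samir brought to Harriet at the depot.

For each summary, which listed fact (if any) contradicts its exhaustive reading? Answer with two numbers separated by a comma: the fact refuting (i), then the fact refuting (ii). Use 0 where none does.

0, 0

Summary (i) focuses "Samir" (the agent); background same thing, recipient, setting (the prototype / Harriet / at the depot). No fact matches that background with a different agent, so 0.
Summary (ii) focuses "the prototype" (the thing); background same agent, recipient, setting (Samir / Harriet / at the depot). No fact matches that background with a different thing, so 0.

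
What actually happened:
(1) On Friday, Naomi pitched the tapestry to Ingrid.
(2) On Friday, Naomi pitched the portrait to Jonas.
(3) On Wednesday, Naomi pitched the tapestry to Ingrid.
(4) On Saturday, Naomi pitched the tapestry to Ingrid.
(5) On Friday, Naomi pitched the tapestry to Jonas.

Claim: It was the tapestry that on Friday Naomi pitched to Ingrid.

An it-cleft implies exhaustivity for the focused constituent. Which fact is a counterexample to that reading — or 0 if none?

0

The cleft puts "the tapestry" in focus and presupposes the open proposition with agent = Naomi, recipient = Ingrid, setting = on Friday.
The exhaustive reading says no other thing fits that background.
No listed fact matches the background with a different thing. Exhaustivity holds.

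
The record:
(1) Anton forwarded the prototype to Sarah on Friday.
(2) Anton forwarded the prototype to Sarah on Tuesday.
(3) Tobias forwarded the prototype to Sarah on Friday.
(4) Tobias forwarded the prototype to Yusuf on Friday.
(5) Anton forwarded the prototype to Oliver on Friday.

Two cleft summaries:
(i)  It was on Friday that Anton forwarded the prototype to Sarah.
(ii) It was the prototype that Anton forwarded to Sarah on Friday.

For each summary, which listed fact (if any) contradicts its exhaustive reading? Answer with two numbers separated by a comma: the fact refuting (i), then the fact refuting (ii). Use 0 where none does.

(i): focus "on Friday". Looking for agent = Anton, thing = the prototype, recipient = Sarah with some other setting — fact (2) has on Tuesday there. Refuted.
(ii): focus "the prototype". No fact shares agent = Anton, recipient = Sarah, setting = on Friday with a different thing. 0.

2, 0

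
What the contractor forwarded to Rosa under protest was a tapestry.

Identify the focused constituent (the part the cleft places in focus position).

a tapestry

In a pseudo-cleft "What ... was X", the post-copular constituent X is the focus.
Here the focus is "a tapestry". The backgrounded (presupposed) material includes "the contractor", "to Rosa" and "under protest".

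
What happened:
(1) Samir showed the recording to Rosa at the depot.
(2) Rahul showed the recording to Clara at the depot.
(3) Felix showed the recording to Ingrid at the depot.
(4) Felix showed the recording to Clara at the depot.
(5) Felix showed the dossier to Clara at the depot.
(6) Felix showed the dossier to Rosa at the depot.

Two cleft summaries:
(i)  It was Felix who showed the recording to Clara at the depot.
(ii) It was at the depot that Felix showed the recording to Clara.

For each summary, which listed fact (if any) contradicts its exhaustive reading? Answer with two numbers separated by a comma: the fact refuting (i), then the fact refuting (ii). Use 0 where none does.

Summary (i) focuses "Felix" (the agent); background the recording as thing and Clara as recipient and at the depot as setting. Fact (2) matches that background with agent = Rahul — refutes (i).
Summary (ii) focuses "at the depot" (the setting); background Felix as agent and the recording as thing and Clara as recipient. No fact matches that background with a different setting, so 0.

2, 0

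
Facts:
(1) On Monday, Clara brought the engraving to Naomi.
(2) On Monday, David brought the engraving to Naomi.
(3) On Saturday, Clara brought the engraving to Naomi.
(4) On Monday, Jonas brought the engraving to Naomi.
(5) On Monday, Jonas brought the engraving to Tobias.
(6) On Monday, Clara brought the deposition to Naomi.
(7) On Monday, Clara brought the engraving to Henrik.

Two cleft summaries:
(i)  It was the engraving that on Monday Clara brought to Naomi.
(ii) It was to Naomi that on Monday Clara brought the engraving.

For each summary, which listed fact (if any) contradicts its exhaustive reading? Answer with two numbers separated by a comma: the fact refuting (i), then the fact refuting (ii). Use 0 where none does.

(i): focus "the engraving". Looking for agent = Clara, recipient = Naomi, setting = on Monday with some other thing — fact (6) has the deposition there. Refuted.
(ii): focus "Naomi". Looking for agent = Clara, thing = the engraving, setting = on Monday with some other recipient — fact (7) has Henrik there. Refuted.

6, 7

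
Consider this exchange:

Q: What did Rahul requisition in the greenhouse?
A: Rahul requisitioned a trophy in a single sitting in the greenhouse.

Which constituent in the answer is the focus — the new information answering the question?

The wh-word "what" asks about the direct object.
In the answer, "Rahul" and "in the greenhouse" are given — repeated from the question.
"in a single sitting" is also new, but it specifies the manner, which is not what the question asks about — so it is not the focus.
The constituent filling the direct object gap is "a trophy"; that is the focus.

a trophy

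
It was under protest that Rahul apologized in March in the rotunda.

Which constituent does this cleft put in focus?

under protest

In an it-cleft "It was X that/who ...", the clefted constituent X is the focus; the that/who-clause expresses the presupposed open proposition.
Here the focus is "under protest". The backgrounded (presupposed) material includes "Rahul", "in the rotunda" and "in March".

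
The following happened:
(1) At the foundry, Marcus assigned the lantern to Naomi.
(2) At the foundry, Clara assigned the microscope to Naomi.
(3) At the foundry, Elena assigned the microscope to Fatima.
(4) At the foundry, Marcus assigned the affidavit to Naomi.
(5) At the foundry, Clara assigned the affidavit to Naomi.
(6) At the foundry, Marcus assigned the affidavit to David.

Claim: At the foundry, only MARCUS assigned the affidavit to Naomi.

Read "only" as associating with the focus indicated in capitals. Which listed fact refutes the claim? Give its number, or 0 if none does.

5

Focus (in capitals) is "Marcus" — the agent. "Only" excludes alternative agents while holding fixed same thing, recipient, setting (the affidavit / Naomi / at the foundry).
Fact (5) matches on same thing, recipient, setting (the affidavit / Naomi / at the foundry), but has agent = Clara instead. That refutes the claim.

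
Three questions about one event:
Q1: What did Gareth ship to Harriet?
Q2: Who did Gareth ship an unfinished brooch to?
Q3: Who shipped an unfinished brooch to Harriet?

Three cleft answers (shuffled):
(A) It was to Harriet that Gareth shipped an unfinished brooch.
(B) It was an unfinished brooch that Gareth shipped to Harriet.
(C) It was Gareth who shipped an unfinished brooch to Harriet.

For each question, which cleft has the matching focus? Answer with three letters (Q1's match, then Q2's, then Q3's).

Q1 asks about the direct object; cleft (B) focuses "an unfinished brooch", which is the direct object — so Q1 → B.
Q2 asks about the recipient; cleft (A) focuses "to Harriet", which is the recipient — so Q2 → A.
Q3 asks about the subject (agent); cleft (C) focuses "Gareth", which is the subject (agent) — so Q3 → C.
Mapping: Q1→B, Q2→A, Q3→C.

BAC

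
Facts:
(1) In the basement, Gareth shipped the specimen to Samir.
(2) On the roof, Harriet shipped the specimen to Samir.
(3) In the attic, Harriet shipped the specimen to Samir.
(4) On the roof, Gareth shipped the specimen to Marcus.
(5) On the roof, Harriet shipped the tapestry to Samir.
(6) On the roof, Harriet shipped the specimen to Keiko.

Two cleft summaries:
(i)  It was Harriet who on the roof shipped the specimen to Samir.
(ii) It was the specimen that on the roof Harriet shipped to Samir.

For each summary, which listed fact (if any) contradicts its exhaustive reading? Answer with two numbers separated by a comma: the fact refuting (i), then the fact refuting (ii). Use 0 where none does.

0, 5

Summary (i) focuses "Harriet" (the agent); background thing = the specimen, recipient = Samir, setting = on the roof. No fact matches that background with a different agent, so 0.
Summary (ii) focuses "the specimen" (the thing); background agent = Harriet, recipient = Samir, setting = on the roof. Fact (5) matches that background with thing = the tapestry — refutes (ii).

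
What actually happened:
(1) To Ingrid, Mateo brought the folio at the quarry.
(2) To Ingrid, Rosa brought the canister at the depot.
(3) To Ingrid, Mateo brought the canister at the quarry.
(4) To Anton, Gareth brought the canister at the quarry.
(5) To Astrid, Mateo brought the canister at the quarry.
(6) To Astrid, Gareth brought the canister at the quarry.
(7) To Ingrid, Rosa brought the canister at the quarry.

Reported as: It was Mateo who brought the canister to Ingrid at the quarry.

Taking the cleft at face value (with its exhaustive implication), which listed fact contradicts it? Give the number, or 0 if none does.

7

Focus of the cleft: "Mateo" (the agent). Presupposed background: same thing, recipient, setting (the canister / Ingrid / at the quarry).
Exhaustivity: Mateo is the only agent satisfying that background.
But fact (7) also has same thing, recipient, setting (the canister / Ingrid / at the quarry), with agent = Rosa — so the exhaustive reading fails.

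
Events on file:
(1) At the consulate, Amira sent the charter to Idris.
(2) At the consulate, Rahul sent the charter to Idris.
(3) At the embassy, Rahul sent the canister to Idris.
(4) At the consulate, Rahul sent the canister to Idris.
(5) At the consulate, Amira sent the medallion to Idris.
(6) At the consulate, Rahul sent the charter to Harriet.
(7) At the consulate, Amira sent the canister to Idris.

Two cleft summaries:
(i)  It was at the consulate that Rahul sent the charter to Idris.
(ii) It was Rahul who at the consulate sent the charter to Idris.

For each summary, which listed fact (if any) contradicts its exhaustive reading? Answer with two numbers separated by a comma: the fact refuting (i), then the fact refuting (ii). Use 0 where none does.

(i): focus "at the consulate". No fact shares agent = Rahul, thing = the charter, recipient = Idris with a different setting. 0.
(ii): focus "Rahul". Looking for thing = the charter, recipient = Idris, setting = at the consulate with some other agent — fact (1) has Amira there. Refuted.

0, 1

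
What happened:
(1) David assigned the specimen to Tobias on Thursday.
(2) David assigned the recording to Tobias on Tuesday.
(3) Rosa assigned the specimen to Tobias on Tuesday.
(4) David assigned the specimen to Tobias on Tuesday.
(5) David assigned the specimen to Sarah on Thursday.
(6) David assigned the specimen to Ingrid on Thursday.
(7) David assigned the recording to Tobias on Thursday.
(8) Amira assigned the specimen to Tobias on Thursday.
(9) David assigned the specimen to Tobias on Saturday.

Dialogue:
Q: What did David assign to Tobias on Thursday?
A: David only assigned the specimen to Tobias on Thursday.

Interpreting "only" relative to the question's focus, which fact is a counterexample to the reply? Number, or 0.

The question "What did ...?" targets the thing, so in the reply the focus falls on "the specimen".
"Only" then excludes alternative things while the background — agent = David, recipient = Tobias, setting = on Thursday — is held fixed.
Fact (7) keeps agent = David, recipient = Tobias, setting = on Thursday but has thing = the recording; that refutes the reply.
(Fact (4) would refute a reading with focus on the setting — but that is not what the question asks.)

7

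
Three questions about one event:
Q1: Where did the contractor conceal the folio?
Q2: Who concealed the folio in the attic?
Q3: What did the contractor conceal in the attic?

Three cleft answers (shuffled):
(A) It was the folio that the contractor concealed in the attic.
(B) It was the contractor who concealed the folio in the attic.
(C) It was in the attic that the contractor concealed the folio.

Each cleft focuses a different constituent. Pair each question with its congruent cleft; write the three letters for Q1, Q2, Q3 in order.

CBA

Q1 asks about the location; cleft (C) focuses "in the attic", which is the location — so Q1 → C.
Q2 asks about the subject (agent); cleft (B) focuses "the contractor", which is the subject (agent) — so Q2 → B.
Q3 asks about the direct object; cleft (A) focuses "the folio", which is the direct object — so Q3 → A.
Mapping: Q1→C, Q2→B, Q3→A.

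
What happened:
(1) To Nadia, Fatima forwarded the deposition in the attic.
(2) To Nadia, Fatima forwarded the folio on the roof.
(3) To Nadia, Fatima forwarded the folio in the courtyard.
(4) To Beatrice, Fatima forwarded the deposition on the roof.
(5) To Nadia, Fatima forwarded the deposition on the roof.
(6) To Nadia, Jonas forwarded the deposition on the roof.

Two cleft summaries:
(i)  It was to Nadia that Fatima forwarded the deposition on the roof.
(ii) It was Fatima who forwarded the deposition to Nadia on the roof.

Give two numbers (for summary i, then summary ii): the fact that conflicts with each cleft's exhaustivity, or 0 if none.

4, 6

(i): focus "Nadia". Looking for agent = Fatima, thing = the deposition, setting = on the roof with some other recipient — fact (4) has Beatrice there. Refuted.
(ii): focus "Fatima". Looking for thing = the deposition, recipient = Nadia, setting = on the roof with some other agent — fact (6) has Jonas there. Refuted.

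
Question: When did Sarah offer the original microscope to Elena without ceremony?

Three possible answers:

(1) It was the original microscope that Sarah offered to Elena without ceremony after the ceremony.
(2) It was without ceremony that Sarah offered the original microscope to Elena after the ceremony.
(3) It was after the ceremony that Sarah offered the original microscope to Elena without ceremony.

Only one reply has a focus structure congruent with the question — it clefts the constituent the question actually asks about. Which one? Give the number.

The question word "when" targets the time.
Option (1) clefts "the original microscope" — the direct object, not what was asked.
Option (2) clefts "without ceremony" — the manner, not what was asked.
Option (3) clefts "after the ceremony" — that matches what the question asks about.
So the congruent reply is (3).

3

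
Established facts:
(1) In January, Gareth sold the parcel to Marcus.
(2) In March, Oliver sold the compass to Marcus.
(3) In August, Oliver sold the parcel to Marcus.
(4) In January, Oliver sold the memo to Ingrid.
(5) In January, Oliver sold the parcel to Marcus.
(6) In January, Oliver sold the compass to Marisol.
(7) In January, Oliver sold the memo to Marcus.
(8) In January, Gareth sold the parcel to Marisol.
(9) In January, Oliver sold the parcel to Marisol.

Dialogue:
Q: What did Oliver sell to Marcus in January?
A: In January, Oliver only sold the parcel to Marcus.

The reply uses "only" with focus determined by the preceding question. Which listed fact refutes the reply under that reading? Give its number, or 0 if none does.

7

Answering "What did ...?" puts focus on the thing — here, "the parcel".
"Only" then excludes alternative things while the background — same agent, recipient, setting (Oliver / Marcus / in January) — is held fixed.
Fact (7) keeps same agent, recipient, setting (Oliver / Marcus / in January) but has thing = the memo; that refutes the reply.
(Fact (9) would refute a reading with focus on the recipient — but that is not what the question asks.)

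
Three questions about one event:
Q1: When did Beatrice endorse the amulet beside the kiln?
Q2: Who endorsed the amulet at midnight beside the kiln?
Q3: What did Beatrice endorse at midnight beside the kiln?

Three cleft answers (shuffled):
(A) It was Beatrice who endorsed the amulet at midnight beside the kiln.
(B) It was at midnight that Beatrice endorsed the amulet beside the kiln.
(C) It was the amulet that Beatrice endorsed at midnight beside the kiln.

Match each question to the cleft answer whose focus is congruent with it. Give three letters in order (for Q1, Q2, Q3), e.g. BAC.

BAC

Q1 asks about the time; cleft (B) focuses "at midnight", which is the time — so Q1 → B.
Q2 asks about the subject (agent); cleft (A) focuses "Beatrice", which is the subject (agent) — so Q2 → A.
Q3 asks about the direct object; cleft (C) focuses "the amulet", which is the direct object — so Q3 → C.
Mapping: Q1→B, Q2→A, Q3→C.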